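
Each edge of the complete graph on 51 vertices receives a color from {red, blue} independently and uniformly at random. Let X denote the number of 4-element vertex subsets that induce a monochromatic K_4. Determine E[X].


Let X = Σ_S X_S over the C(51, 4) = 249900 subsets S of size 4, where X_S = 1 if the K_4 on S is monochromatic.
For a fixed S, the K_4 on S has C(4, 2) = 6 edges. P[all 6 edges red] = (1/2)^6, and likewise for blue, so P[monochromatic] = 2·(1/2)^6 = 2^{1 − 6} = 1/32.
Summing: E[X] = C(51, 4) · 2^{1 − 6} = 249900 · 1/32 = 62475/8.
Numerically: E[X] ≈ 7809.375.

E[X] = C(51,4)·2^(1−C(4,2)) = 62475/8 ≈ 7809.375.


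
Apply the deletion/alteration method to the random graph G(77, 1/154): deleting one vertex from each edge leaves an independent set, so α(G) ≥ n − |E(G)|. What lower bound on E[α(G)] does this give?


E[|E(G)|] = C(77, 2)·p = 2926 · (1/154) = 19.
E[α(G)] ≥ n − E[|E(G)|] = 77 − 19 = 58.
Numerically: ≈ 58.00000.
(This is only a lower bound; the true E[α(G)] may be larger.)

E[α(G)] ≥ 58 ≈ 58.00000.


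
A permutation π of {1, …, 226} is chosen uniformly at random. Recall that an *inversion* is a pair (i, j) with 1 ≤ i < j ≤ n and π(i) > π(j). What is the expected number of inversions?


Write X = Σ X_I over the C(226, 2) = 25425 pairs i < j, with X_I the indicator of one inversion.
There are 25425 indicators.
For each fixed pair i < j, the values π(i) and π(j) are two distinct elements of {1, …, 226} in uniformly random order; by symmetry P[π(i) > π(j)] = 1/2.
By linearity: E[X] = 25425 · (1/2) = C(226, 2) · (1/2) = 25425/2 = 25425/2 ≈ 12712.50000.

E[X] = 25425/2 = 12712.50000.


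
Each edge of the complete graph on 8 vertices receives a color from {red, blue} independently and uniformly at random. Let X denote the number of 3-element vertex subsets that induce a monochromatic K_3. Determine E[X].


Let X = Σ_S X_S over the C(8, 3) = 56 subsets S of size 3, where X_S = 1 if the K_3 on S is monochromatic.
For a fixed S, the K_3 on S has C(3, 2) = 3 edges. P[all 3 edges red] = (1/2)^3, and likewise for blue, so P[monochromatic] = 2·(1/2)^3 = 2^{1 − 3} = 1/4.
By linearity: E[X] = C(8, 3) · 2^{1 − 3} = 56 · 1/4 = 14.
Numerically: E[X] ≈ 14.000000.

E[X] = C(8,3)·2^(1−C(3,2)) = 14 ≈ 14.000000.


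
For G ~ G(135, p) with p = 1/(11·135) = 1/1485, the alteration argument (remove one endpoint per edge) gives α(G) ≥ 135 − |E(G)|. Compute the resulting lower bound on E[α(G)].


E[|E(G)|] = C(135, 2)·p = 9045 · (1/1485) = 67/11.
E[α(G)] ≥ n − E[|E(G)|] = 135 − 67/11 = 1418/11.
Numerically: ≈ 128.9091.
(This is only a lower bound; the true E[α(G)] may be larger.)

E[α(G)] ≥ 1418/11 ≈ 128.9091.


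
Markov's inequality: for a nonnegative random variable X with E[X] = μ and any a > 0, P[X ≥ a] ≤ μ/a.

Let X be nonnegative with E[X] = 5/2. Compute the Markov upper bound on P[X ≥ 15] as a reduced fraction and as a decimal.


μ = E[X] = 5/2, a = 15.
Markov: P[X ≥ 15] ≤ μ/a = (5/2)/15 = 1/6.
Numerically: ≈ 0.1667.
(Since a = 15 > μ = 2.5000, the bound 1/6 is < 1 and informative.)

P[X ≥ 15] ≤ 1/6 ≈ 0.1667.


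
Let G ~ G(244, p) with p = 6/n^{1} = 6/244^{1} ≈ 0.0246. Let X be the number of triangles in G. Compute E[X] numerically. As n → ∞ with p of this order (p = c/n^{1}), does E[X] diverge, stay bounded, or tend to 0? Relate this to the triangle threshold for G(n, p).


Number of potential triangles: C(244, 3) = 2391444.
Each occurs with probability p³ ≈ (0.0246)³ ≈ 1.48691e-05.
By linearity: E[X] = C(244, 3)·p³ ≈ 2391444 · 1.48691e-05 ≈ 35.559.
Here α = 1, so p = 6/n is exactly at the triangle threshold p ~ 1/n. Asymptotically E[X] → c³/6 = 6³/6 = 36 ≈ 36.000, a bounded constant. In this regime the triangle count is asymptotically Poisson(c³/6).

E[X] ≈ 35.559; in regime p = Θ(1/n^{1}) E[X] stays bounded (at the triangle threshold p ~ 1/n).


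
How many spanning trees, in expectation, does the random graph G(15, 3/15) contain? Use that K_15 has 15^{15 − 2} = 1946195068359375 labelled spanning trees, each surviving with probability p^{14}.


K_15 has 15^{15 − 2} = 1946195068359375 labelled spanning trees.
For each such spanning tree H, let X_H = 1 if all 14 edges of H are present in G. Then P[X_H = 1] = p^{14} = (1/5)^{14} = 1/6103515625.
By linearity of expectation: E[X] = Σ_H E[X_H] = 1946195068359375 · p^{14} = 1946195068359375 · 1/6103515625 = 1594323/5.
Numerically: E[X] ≈ 3.1886e+05.

E[X] = 1946195068359375 · (1/5)^{14} = 1594323/5 ≈ 3.1886e+05.


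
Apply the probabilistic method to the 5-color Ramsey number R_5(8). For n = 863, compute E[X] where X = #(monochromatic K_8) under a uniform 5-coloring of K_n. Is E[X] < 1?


E[X] = C(863, 8) · 5^{1 − 28} = 7386423071602617757 · 5^{−27} = 7386423071602617757/7450580596923828125.
As a reduced fraction: E[X] = 7386423071602617757/7450580596923828125 ≈ 0.991.
Is E[X] < 1? YES.
Since E[X] < 1, there exists a 5-coloring of K_{863} with no monochromatic K_8; hence R_5(8) > 863.

E[X] = 7386423071602617757/7450580596923828125 ≈ 0.991; E[X] < 1, so R_5(8) > 863.


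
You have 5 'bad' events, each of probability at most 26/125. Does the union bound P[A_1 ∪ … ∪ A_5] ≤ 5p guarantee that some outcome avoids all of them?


Union bound: P[∪_{i=1}^{5} A_i] ≤ Σ_i P[A_i] ≤ 5·p = 5·(26/125) = 26/25.
Numerically: 26/25 ≈ 1.0400000.
Is 26/25 < 1? NO.
Since the bound 26/25 is ≥ 1, the union bound is uninformative here; it does NOT by itself certify existence.

5·p = 26/25 ≈ 1.0400000; existence NOT certified by the union bound.


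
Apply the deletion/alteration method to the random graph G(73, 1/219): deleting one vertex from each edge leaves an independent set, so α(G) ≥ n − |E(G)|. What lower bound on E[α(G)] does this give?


E[|E(G)|] = C(73, 2)·p = 2628 · (1/219) = 12.
E[α(G)] ≥ n − E[|E(G)|] = 73 − 12 = 61.
Numerically: ≈ 61.0000.
(This is only a lower bound; the true E[α(G)] may be larger.)

E[α(G)] ≥ 61 ≈ 61.0000.


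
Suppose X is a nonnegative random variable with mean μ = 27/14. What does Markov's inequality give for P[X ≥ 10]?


μ = E[X] = 27/14, a = 10.
Markov: P[X ≥ 10] ≤ μ/a = (27/14)/10 = 27/140.
Numerically: ≈ 0.193.
(Since a = 10 > μ = 1.929, the bound 27/140 is < 1 and informative.)

P[X ≥ 10] ≤ 27/140 ≈ 0.193.


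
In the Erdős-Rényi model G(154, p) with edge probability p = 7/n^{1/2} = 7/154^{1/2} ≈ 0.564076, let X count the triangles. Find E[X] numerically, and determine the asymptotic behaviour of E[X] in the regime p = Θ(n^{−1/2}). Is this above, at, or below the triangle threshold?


Number of potential triangles: C(154, 3) = 596904.
Each occurs with probability p³ ≈ (0.564076)³ ≈ 1.79478751e-01.
By linearity: E[X] = C(154, 3)·p³ ≈ 596904 · 1.79478751e-01 ≈ 107131.584434.
Since α = 1/2 < 1, p = c/n^{1/2} ≫ 1/n is above the triangle threshold p ~ 1/n. Asymptotically E[X] ~ (c³/6)·n^{3(1−α)} = (7³/6)·n^{1.5} → ∞; triangles are abundant w.h.p.

E[X] ≈ 107131.584434; in regime p = Θ(1/n^{1/2}) E[X] diverges (above the triangle threshold p ~ 1/n).


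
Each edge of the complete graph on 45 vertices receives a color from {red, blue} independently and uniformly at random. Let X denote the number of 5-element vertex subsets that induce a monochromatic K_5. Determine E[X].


Let X = Σ_S X_S over the C(45, 5) = 1221759 subsets S of size 5, where X_S = 1 if the K_5 on S is monochromatic.
For a fixed S, the K_5 on S has C(5, 2) = 10 edges. P[all 10 edges red] = (1/2)^10, and likewise for blue, so P[monochromatic] = 2·(1/2)^10 = 2^{1 − 10} = 1/512.
Summing: E[X] = C(45, 5) · 2^{1 − 10} = 1221759 · 1/512 = 1221759/512.
Numerically: E[X] ≈ 2386.248047.

E[X] = C(45,5)·2^(1−C(5,2)) = 1221759/512 ≈ 2386.248047.


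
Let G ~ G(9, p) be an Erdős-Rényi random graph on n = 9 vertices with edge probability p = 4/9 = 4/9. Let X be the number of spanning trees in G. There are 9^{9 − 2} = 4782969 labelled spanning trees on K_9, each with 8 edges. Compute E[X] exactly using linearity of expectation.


K_9 has 9^{9 − 2} = 4782969 labelled spanning trees.
For each such spanning tree H, let X_H = 1 if all 8 edges of H are present in G. Then P[X_H = 1] = p^{8} = (4/9)^{8} = 65536/43046721.
By linearity of expectation: E[X] = Σ_H E[X_H] = 4782969 · p^{8} = 4782969 · 65536/43046721 = 65536/9.
Numerically: E[X] ≈ 7281.78.

E[X] = 4782969 · (4/9)^{8} = 65536/9 ≈ 7281.78.


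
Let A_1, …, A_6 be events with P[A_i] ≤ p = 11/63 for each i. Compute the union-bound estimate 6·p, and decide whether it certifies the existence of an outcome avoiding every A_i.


Union bound: P[∪_{i=1}^{6} A_i] ≤ Σ_i P[A_i] ≤ 6·p = 6·(11/63) = 22/21.
Numerically: 22/21 ≈ 1.0476190.
Is 22/21 < 1? NO.
Since the bound 22/21 is ≥ 1, the union bound is uninformative here; it does NOT by itself certify existence.

6·p = 22/21 ≈ 1.0476190; existence NOT certified by the union bound.


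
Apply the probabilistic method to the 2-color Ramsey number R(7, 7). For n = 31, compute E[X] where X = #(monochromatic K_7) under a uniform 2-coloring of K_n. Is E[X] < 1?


E[X] = C(31, 7) · 2^{1 − 21} = 2629575 · 2^{−20} = 2629575/1048576.
As a reduced fraction: E[X] = 2629575/1048576 ≈ 2.5078.
Is E[X] < 1? NO.
Since E[X] ≥ 1, the first-moment bound is inconclusive at n = 31; it does NOT by itself certify R(7, 7) > 31.

E[X] = 2629575/1048576 ≈ 2.5078; E[X] ≥ 1; first-moment method inconclusive here.


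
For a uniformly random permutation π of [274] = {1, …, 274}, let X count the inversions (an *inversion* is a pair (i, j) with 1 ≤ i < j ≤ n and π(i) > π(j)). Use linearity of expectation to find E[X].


Write X = Σ X_I over the C(274, 2) = 37401 pairs i < j, with X_I the indicator of one inversion.
There are 37401 indicators.
For each fixed pair i < j, the values π(i) and π(j) are two distinct elements of {1, …, 274} in uniformly random order; by symmetry P[π(i) > π(j)] = 1/2.
By linearity: E[X] = 37401 · (1/2) = C(274, 2) · (1/2) = 37401/2 = 37401/2 ≈ 18700.500000.

E[X] = 37401/2 = 18700.500000.


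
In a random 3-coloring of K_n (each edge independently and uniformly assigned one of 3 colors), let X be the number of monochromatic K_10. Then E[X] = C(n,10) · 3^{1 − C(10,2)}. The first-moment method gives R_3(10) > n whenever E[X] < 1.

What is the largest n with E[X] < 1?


We need C(n, 10) · 3^{1 − 45} < 1, i.e. C(n, 10) < 3^{45 − 1} = 984770902183611232881.
Check values of n near the boundary:
  n = 570: C(570, 10) = 921524823451961408691; 921524823451961408691 < 984770902183611232881? YES
  n = 571: C(571, 10) = 937951290893172842001; 937951290893172842001 < 984770902183611232881? YES
  n = 572: C(572, 10) = 954640815642161682606; 954640815642161682606 < 984770902183611232881? YES
  n = 573: C(573, 10) = 971597135635805762226; 971597135635805762226 < 984770902183611232881? YES
  n = 574: C(574, 10) = 988824035203816502691; 988824035203816502691 < 984770902183611232881? NO
  n = 575: C(575, 10) = 1006325345561406175305; 1006325345561406175305 < 984770902183611232881? NO
The largest n with C(n, 10) < 984770902183611232881 is n = 573 (where E[X] = 35985079097622435638/36472996377170786403 ≈ 0.9866225). Hence R_3(10) > 573, i.e. R_3(10) ≥ 574.

Largest n = 573; hence R_3(10) > 573.


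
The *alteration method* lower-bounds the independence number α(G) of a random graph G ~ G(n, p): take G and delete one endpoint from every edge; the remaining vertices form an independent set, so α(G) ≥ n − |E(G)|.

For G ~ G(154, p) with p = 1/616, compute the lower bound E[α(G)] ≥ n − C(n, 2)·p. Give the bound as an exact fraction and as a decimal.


E[|E(G)|] = C(154, 2)·p = 11781 · (1/616) = 153/8.
E[α(G)] ≥ n − E[|E(G)|] = 154 − 153/8 = 1079/8.
Numerically: ≈ 134.875000.
(This is only a lower bound; the true E[α(G)] may be larger.)

E[α(G)] ≥ 1079/8 ≈ 134.875000.


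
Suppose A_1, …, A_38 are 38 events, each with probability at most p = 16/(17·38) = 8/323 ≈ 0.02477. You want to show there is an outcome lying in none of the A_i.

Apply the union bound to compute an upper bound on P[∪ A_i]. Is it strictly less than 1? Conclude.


Union bound: P[∪_{i=1}^{38} A_i] ≤ Σ_i P[A_i] ≤ 38·p = 38·(8/323) = 16/17.
Numerically: 16/17 ≈ 0.94118.
Is 16/17 < 1? YES.
Since P[∪ A_i] ≤ 16/17 < 1, the complement has P[∩ A_i^c] ≥ 1 − 16/17 = 1/17 > 0, so some outcome avoids every A_i.

38·p = 16/17 ≈ 0.94118; existence CERTIFIED by the union bound.


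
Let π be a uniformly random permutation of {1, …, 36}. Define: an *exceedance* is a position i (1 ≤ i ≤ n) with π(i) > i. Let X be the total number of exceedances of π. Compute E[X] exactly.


Write X = Σ_{i=1}^{36} X_i, where X_i = 1_{π(i) > i}.
For each fixed i, π(i) is uniform over {1, …, 36} (marginal of a uniform permutation), so P[π(i) > i] = (n − i)/n. Summing: Σ_{i=1}^{36} (n − i)/n = (0 + 1 + … + 35)/36 = 36(36 − 1)/(2·36) = (36 − 1)/2.
Hence E[X] = Σ_{i=1}^{36} (36 − i)/36 = 35/2 ≈ 17.500.

E[X] = 35/2 = 17.500.


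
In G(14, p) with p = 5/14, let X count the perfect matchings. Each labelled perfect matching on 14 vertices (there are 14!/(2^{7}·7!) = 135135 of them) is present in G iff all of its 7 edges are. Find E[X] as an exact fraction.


K_14 has 14!/(2^{7}·7!) = 135135 labelled perfect matchings.
For each such perfect matching H, let X_H = 1 if all 7 edges of H are present in G. Then P[X_H = 1] = p^{7} = (5/14)^{7} = 78125/105413504.
By linearity of expectation: E[X] = Σ_H E[X_H] = 135135 · p^{7} = 135135 · 78125/105413504 = 1508203125/15059072.
Numerically: E[X] ≈ 100.2.

E[X] = 135135 · (5/14)^{7} = 1508203125/15059072 ≈ 100.2.


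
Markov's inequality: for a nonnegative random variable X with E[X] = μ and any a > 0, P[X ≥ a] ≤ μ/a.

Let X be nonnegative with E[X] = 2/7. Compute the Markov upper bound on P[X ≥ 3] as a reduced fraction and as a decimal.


μ = E[X] = 2/7, a = 3.
Markov: P[X ≥ 3] ≤ μ/a = (2/7)/3 = 2/21.
Numerically: ≈ 0.095.
(Since a = 3 > μ = 0.286, the bound 2/21 is < 1 and informative.)

P[X ≥ 3] ≤ 2/21 ≈ 0.095.


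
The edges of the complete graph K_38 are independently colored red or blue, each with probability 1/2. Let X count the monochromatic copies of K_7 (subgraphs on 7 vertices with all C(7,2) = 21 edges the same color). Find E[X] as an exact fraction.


Let X = Σ_S X_S over the C(38, 7) = 12620256 subsets S of size 7, where X_S = 1 if the K_7 on S is monochromatic.
For a fixed S, the K_7 on S has C(7, 2) = 21 edges. P[all 21 edges red] = (1/2)^21, and likewise for blue, so P[monochromatic] = 2·(1/2)^21 = 2^{1 − 21} = 1/1048576.
By linearity of expectation: E[X] = C(38, 7) · 2^{1 − 21} = 12620256 · 1/1048576 = 394383/32768.
Numerically: E[X] ≈ 12.036.

E[X] = C(38,7)·2^(1−C(7,2)) = 394383/32768 ≈ 12.036.


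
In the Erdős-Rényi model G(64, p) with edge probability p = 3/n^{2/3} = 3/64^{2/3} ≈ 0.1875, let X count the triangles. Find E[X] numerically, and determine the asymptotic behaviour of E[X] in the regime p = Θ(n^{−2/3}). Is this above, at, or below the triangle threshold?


Number of potential triangles: C(64, 3) = 41664.
Each occurs with probability p³ ≈ (0.1875)³ ≈ 6.591797e-03.
By linearity: E[X] = C(64, 3)·p³ ≈ 41664 · 6.591797e-03 ≈ 274.6406.
Since α = 2/3 < 1, p = c/n^{2/3} ≫ 1/n is above the triangle threshold p ~ 1/n. Asymptotically E[X] ~ (c³/6)·n^{3(1−α)} = (3³/6)·n^{1} → ∞; triangles are abundant w.h.p.

E[X] ≈ 274.6406; in regime p = Θ(1/n^{2/3}) E[X] diverges (above the triangle threshold p ~ 1/n).


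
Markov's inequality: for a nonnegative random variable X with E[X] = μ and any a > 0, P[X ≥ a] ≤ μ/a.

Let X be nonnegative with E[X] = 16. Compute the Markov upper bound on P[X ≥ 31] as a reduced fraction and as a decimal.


μ = E[X] = 16, a = 31.
Markov: P[X ≥ 31] ≤ μ/a = (16)/31 = 16/31.
Numerically: ≈ 0.51613.
(Since a = 31 > μ = 16.00000, the bound 16/31 is < 1 and informative.)

P[X ≥ 31] ≤ 16/31 ≈ 0.51613.


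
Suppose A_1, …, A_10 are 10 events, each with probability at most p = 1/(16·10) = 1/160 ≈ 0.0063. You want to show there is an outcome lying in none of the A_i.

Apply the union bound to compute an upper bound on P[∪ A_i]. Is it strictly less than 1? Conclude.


Union bound: P[∪_{i=1}^{10} A_i] ≤ Σ_i P[A_i] ≤ 10·p = 10·(1/160) = 1/16.
Numerically: 1/16 ≈ 0.0625.
Is 1/16 < 1? YES.
Since P[∪ A_i] ≤ 1/16 < 1, the complement has P[∩ A_i^c] ≥ 1 − 1/16 = 15/16 > 0, so some outcome avoids every A_i.

10·p = 1/16 ≈ 0.0625; existence CERTIFIED by the union bound.


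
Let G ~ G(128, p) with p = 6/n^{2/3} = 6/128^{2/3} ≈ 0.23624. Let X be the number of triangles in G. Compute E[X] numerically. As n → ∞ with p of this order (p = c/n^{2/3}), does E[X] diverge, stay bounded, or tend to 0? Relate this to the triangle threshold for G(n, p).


Number of potential triangles: C(128, 3) = 341376.
Each occurs with probability p³ ≈ (0.23624)³ ≈ 1.3183594e-02.
By linearity: E[X] = C(128, 3)·p³ ≈ 341376 · 1.3183594e-02 ≈ 4500.56250.
Since α = 2/3 < 1, p = c/n^{2/3} ≫ 1/n is above the triangle threshold p ~ 1/n. Asymptotically E[X] ~ (c³/6)·n^{3(1−α)} = (6³/6)·n^{1} → ∞; triangles are abundant w.h.p.

E[X] ≈ 4500.56250; in regime p = Θ(1/n^{2/3}) E[X] diverges (above the triangle threshold p ~ 1/n).


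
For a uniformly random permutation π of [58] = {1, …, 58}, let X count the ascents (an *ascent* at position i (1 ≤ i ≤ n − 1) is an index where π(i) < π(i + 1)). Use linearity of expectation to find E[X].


Write X = Σ X_I over i = 1, …, 57, with X_I the indicator of one ascent.
There are 57 indicators.
For each fixed i, the pair (π(i), π(i+1)) is a uniformly random ordered pair of distinct values from {1, …, 58}; by symmetry P[π(i) < π(i+1)] = 1/2.
By linearity: E[X] = 57 · (1/2) = (58 − 1) · (1/2) = 57/2 ≈ 28.500.

E[X] = 57/2 = 28.500.


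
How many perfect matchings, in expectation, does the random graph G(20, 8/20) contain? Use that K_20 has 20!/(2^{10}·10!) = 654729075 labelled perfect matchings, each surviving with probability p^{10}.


K_20 has 20!/(2^{10}·10!) = 654729075 labelled perfect matchings.
For each such perfect matching H, let X_H = 1 if all 10 edges of H are present in G. Then P[X_H = 1] = p^{10} = (2/5)^{10} = 1024/9765625.
Summing the indicators: E[X] = Σ_H E[X_H] = 654729075 · p^{10} = 654729075 · 1024/9765625 = 26817702912/390625.
Numerically: E[X] ≈ 6.87e+04.

E[X] = 654729075 · (2/5)^{10} = 26817702912/390625 ≈ 6.87e+04.


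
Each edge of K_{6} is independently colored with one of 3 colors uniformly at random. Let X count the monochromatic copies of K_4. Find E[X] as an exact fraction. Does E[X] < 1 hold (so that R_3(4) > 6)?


E[X] = C(6, 4) · 3^{1 − 6} = 15 · 3^{−5} = 15/243.
As a reduced fraction: E[X] = 5/81 ≈ 0.062.
Is E[X] < 1? YES.
Since E[X] < 1, there exists a 3-coloring of K_{6} with no monochromatic K_4; hence R_3(4) > 6.

E[X] = 5/81 ≈ 0.062; E[X] < 1, so R_3(4) > 6.


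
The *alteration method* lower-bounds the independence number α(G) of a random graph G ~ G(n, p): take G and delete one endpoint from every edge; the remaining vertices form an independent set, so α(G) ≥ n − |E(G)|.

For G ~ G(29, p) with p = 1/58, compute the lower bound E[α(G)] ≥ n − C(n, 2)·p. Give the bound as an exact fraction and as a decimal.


E[|E(G)|] = C(29, 2)·p = 406 · (1/58) = 7.
E[α(G)] ≥ n − E[|E(G)|] = 29 − 7 = 22.
Numerically: ≈ 22.000.
(This is only a lower bound; the true E[α(G)] may be larger.)

E[α(G)] ≥ 22 ≈ 22.000.


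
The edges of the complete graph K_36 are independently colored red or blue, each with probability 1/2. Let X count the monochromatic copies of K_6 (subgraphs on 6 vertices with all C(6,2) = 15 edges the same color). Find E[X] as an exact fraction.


Let X = Σ_S X_S over the C(36, 6) = 1947792 subsets S of size 6, where X_S = 1 if the K_6 on S is monochromatic.
For a fixed S, the K_6 on S has C(6, 2) = 15 edges. P[all 15 edges red] = (1/2)^15, and likewise for blue, so P[monochromatic] = 2·(1/2)^15 = 2^{1 − 15} = 1/16384.
By linearity: E[X] = C(36, 6) · 2^{1 − 15} = 1947792 · 1/16384 = 121737/1024.
Numerically: E[X] ≈ 118.8838.

E[X] = C(36,6)·2^(1−C(6,2)) = 121737/1024 ≈ 118.8838.


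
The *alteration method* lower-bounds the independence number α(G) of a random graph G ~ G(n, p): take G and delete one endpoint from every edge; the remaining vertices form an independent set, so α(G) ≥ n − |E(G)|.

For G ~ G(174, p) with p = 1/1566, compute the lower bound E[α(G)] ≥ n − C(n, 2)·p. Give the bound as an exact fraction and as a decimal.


E[|E(G)|] = C(174, 2)·p = 15051 · (1/1566) = 173/18.
E[α(G)] ≥ n − E[|E(G)|] = 174 − 173/18 = 2959/18.
Numerically: ≈ 164.388889.
(This is only a lower bound; the true E[α(G)] may be larger.)

E[α(G)] ≥ 2959/18 ≈ 164.388889.


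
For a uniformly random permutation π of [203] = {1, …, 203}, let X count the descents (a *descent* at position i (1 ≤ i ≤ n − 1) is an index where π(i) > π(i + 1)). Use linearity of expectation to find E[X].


Write X = Σ X_I over i = 1, …, 202, with X_I the indicator of one descent.
There are 202 indicators.
For each fixed i, the pair (π(i), π(i+1)) is a uniformly random ordered pair of distinct values from {1, …, 203}; by symmetry P[π(i) > π(i+1)] = 1/2.
By linearity: E[X] = 202 · (1/2) = (203 − 1) · (1/2) = 101 ≈ 101.00000.

E[X] = 101 = 101.00000.


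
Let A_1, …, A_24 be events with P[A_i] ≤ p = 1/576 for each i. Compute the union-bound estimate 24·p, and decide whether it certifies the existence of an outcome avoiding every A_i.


Union bound: P[∪_{i=1}^{24} A_i] ≤ Σ_i P[A_i] ≤ 24·p = 24·(1/576) = 1/24.
Numerically: 1/24 ≈ 0.041667.
Is 1/24 < 1? YES.
Since P[∪ A_i] ≤ 1/24 < 1, the complement has P[∩ A_i^c] ≥ 1 − 1/24 = 23/24 > 0, so some outcome avoids every A_i.

24·p = 1/24 ≈ 0.041667; existence CERTIFIED by the union bound.


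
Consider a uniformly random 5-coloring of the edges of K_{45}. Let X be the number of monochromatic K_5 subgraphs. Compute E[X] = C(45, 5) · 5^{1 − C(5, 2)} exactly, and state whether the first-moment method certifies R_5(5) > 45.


E[X] = C(45, 5) · 5^{1 − 10} = 1221759 · 5^{−9} = 1221759/1953125.
As a reduced fraction: E[X] = 1221759/1953125 ≈ 0.626.
Is E[X] < 1? YES.
Since E[X] < 1, there exists a 5-coloring of K_{45} with no monochromatic K_5; hence R_5(5) > 45.

E[X] = 1221759/1953125 ≈ 0.626; E[X] < 1, so R_5(5) > 45.


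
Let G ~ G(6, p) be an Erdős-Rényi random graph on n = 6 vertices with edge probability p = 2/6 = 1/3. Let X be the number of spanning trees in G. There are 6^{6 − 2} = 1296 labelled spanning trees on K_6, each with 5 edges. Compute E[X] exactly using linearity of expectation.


K_6 has 6^{6 − 2} = 1296 labelled spanning trees.
For each such spanning tree H, let X_H = 1 if all 5 edges of H are present in G. Then P[X_H = 1] = p^{5} = (1/3)^{5} = 1/243.
By linearity: E[X] = Σ_H E[X_H] = 1296 · p^{5} = 1296 · 1/243 = 16/3.
Numerically: E[X] ≈ 5.33.

E[X] = 1296 · (1/3)^{5} = 16/3 ≈ 5.33.


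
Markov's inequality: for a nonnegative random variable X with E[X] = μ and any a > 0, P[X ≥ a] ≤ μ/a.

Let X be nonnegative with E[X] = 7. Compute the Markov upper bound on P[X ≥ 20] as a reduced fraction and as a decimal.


μ = E[X] = 7, a = 20.
Markov: P[X ≥ 20] ≤ μ/a = (7)/20 = 7/20.
Numerically: ≈ 0.350.
(Since a = 20 > μ = 7.000, the bound 7/20 is < 1 and informative.)

P[X ≥ 20] ≤ 7/20 ≈ 0.350.


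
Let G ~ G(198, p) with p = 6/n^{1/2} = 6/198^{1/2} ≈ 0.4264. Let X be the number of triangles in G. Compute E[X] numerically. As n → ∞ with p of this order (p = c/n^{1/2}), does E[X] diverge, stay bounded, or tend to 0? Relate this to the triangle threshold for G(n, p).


Number of potential triangles: C(198, 3) = 1274196.
Each occurs with probability p³ ≈ (0.4264)³ ≈ 7.752753e-02.
By linearity: E[X] = C(198, 3)·p³ ≈ 1274196 · 7.752753e-02 ≈ 98785.2727.
Since α = 1/2 < 1, p = c/n^{1/2} ≫ 1/n is above the triangle threshold p ~ 1/n. Asymptotically E[X] ~ (c³/6)·n^{3(1−α)} = (6³/6)·n^{1.5} → ∞; triangles are abundant w.h.p.

E[X] ≈ 98785.2727; in regime p = Θ(1/n^{1/2}) E[X] diverges (above the triangle threshold p ~ 1/n).


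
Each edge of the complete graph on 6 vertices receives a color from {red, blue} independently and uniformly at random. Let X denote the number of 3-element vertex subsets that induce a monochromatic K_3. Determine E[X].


Let X = Σ_S X_S over the C(6, 3) = 20 subsets S of size 3, where X_S = 1 if the K_3 on S is monochromatic.
For a fixed S, the K_3 on S has C(3, 2) = 3 edges. P[all 3 edges red] = (1/2)^3, and likewise for blue, so P[monochromatic] = 2·(1/2)^3 = 2^{1 − 3} = 1/4.
By linearity: E[X] = C(6, 3) · 2^{1 − 3} = 20 · 1/4 = 5.
Numerically: E[X] ≈ 5.000000.

E[X] = C(6,3)·2^(1−C(3,2)) = 5 ≈ 5.000000.


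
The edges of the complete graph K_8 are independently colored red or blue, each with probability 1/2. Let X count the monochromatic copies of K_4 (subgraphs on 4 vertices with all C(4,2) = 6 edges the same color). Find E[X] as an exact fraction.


Let X = Σ_S X_S over the C(8, 4) = 70 subsets S of size 4, where X_S = 1 if the K_4 on S is monochromatic.
For a fixed S, the K_4 on S has C(4, 2) = 6 edges. P[all 6 edges red] = (1/2)^6, and likewise for blue, so P[monochromatic] = 2·(1/2)^6 = 2^{1 − 6} = 1/32.
By linearity: E[X] = C(8, 4) · 2^{1 − 6} = 70 · 1/32 = 35/16.
Numerically: E[X] ≈ 2.188.

E[X] = C(8,4)·2^(1−C(4,2)) = 35/16 ≈ 2.188.


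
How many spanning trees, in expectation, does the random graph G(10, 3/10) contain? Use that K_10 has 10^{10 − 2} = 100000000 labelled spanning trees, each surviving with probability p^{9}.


K_10 has 10^{10 − 2} = 100000000 labelled spanning trees.
For each such spanning tree H, let X_H = 1 if all 9 edges of H are present in G. Then P[X_H = 1] = p^{9} = (3/10)^{9} = 19683/1000000000.
By linearity: E[X] = Σ_H E[X_H] = 100000000 · p^{9} = 100000000 · 19683/1000000000 = 19683/10.
Numerically: E[X] ≈ 1968.3.

E[X] = 100000000 · (3/10)^{9} = 19683/10 ≈ 1968.3.


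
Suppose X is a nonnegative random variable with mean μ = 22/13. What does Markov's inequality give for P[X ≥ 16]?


μ = E[X] = 22/13, a = 16.
Markov: P[X ≥ 16] ≤ μ/a = (22/13)/16 = 11/104.
Numerically: ≈ 0.105769.
(Since a = 16 > μ = 1.692308, the bound 11/104 is < 1 and informative.)

P[X ≥ 16] ≤ 11/104 ≈ 0.105769.


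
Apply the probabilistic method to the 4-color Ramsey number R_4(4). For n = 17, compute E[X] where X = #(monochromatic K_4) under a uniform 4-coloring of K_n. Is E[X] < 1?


E[X] = C(17, 4) · 4^{1 − 6} = 2380 · 4^{−5} = 2380/1024.
As a reduced fraction: E[X] = 595/256 ≈ 2.3242188.
Is E[X] < 1? NO.
Since E[X] ≥ 1, the first-moment bound is inconclusive at n = 17; it does NOT by itself certify R_4(4) > 17.

E[X] = 595/256 ≈ 2.3242188; E[X] ≥ 1; first-moment method inconclusive here.


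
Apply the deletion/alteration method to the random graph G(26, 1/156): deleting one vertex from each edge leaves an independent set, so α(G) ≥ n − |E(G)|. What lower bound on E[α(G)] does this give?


E[|E(G)|] = C(26, 2)·p = 325 · (1/156) = 25/12.
E[α(G)] ≥ n − E[|E(G)|] = 26 − 25/12 = 287/12.
Numerically: ≈ 23.9167.
(This is only a lower bound; the true E[α(G)] may be larger.)

E[α(G)] ≥ 287/12 ≈ 23.9167.


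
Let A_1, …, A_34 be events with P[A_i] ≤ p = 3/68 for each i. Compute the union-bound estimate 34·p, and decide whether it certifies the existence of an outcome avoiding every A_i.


Union bound: P[∪_{i=1}^{34} A_i] ≤ Σ_i P[A_i] ≤ 34·p = 34·(3/68) = 3/2.
Numerically: 3/2 ≈ 1.500.
Is 3/2 < 1? NO.
Since the bound 3/2 is ≥ 1, the union bound is uninformative here; it does NOT by itself certify existence.

34·p = 3/2 ≈ 1.500; existence NOT certified by the union bound.


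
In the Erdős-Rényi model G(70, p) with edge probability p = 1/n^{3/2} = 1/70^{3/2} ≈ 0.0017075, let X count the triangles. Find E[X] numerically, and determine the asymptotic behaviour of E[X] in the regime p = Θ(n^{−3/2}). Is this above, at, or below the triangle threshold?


Number of potential triangles: C(70, 3) = 54740.
Each occurs with probability p³ ≈ (0.0017075)³ ≈ 4.9780450e-09.
By linearity: E[X] = C(70, 3)·p³ ≈ 54740 · 4.9780450e-09 ≈ 0.00027.
Since α = 3/2 > 1, p = c/n^{3/2} = o(1/n) is below the triangle threshold p ~ 1/n. Asymptotically E[X] ~ (c³/6)·n^{3(1−α)} = (1³/6)·n^{-1.5} → 0, so by Markov's inequality G has no triangles w.h.p.

E[X] ≈ 0.00027; in regime p = Θ(1/n^{3/2}) E[X] tends to 0 (below the triangle threshold p ~ 1/n).


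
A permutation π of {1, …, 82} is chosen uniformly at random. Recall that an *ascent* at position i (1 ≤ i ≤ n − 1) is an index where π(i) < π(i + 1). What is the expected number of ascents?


Write X = Σ X_I over i = 1, …, 81, with X_I the indicator of one ascent.
There are 81 indicators.
For each fixed i, the pair (π(i), π(i+1)) is a uniformly random ordered pair of distinct values from {1, …, 82}; by symmetry P[π(i) < π(i+1)] = 1/2.
By linearity: E[X] = 81 · (1/2) = (82 − 1) · (1/2) = 81/2 ≈ 40.500.

E[X] = 81/2 = 40.500.


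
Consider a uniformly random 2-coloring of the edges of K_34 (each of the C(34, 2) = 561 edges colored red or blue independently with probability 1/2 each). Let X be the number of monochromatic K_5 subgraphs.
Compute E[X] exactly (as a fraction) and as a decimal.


Let X = Σ_S X_S over the C(34, 5) = 278256 subsets S of size 5, where X_S = 1 if the K_5 on S is monochromatic.
For a fixed S, the K_5 on S has C(5, 2) = 10 edges. P[all 10 edges red] = (1/2)^10, and likewise for blue, so P[monochromatic] = 2·(1/2)^10 = 2^{1 − 10} = 1/512.
Summing: E[X] = C(34, 5) · 2^{1 − 10} = 278256 · 1/512 = 17391/32.
Numerically: E[X] ≈ 543.468750.

E[X] = C(34,5)·2^(1−C(5,2)) = 17391/32 ≈ 543.468750.


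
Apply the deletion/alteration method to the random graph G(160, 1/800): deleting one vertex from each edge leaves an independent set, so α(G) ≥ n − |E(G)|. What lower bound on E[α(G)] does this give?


E[|E(G)|] = C(160, 2)·p = 12720 · (1/800) = 159/10.
E[α(G)] ≥ n − E[|E(G)|] = 160 − 159/10 = 1441/10.
Numerically: ≈ 144.1000.
(This is only a lower bound; the true E[α(G)] may be larger.)

E[α(G)] ≥ 1441/10 ≈ 144.1000.


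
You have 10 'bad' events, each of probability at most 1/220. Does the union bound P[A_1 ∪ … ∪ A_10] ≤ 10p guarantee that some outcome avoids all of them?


Union bound: P[∪_{i=1}^{10} A_i] ≤ Σ_i P[A_i] ≤ 10·p = 10·(1/220) = 1/22.
Numerically: 1/22 ≈ 0.0454545.
Is 1/22 < 1? YES.
Since P[∪ A_i] ≤ 1/22 < 1, the complement has P[∩ A_i^c] ≥ 1 − 1/22 = 21/22 > 0, so some outcome avoids every A_i.

10·p = 1/22 ≈ 0.0454545; existence CERTIFIED by the union bound.


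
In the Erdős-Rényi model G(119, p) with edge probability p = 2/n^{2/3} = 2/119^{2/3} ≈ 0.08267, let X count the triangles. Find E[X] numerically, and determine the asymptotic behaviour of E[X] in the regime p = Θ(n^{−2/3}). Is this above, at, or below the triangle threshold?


Number of potential triangles: C(119, 3) = 273819.
Each occurs with probability p³ ≈ (0.08267)³ ≈ 5.649319e-04.
By linearity: E[X] = C(119, 3)·p³ ≈ 273819 · 5.649319e-04 ≈ 154.6891.
Since α = 2/3 < 1, p = c/n^{2/3} ≫ 1/n is above the triangle threshold p ~ 1/n. Asymptotically E[X] ~ (c³/6)·n^{3(1−α)} = (2³/6)·n^{1} → ∞; triangles are abundant w.h.p.

E[X] ≈ 154.6891; in regime p = Θ(1/n^{2/3}) E[X] diverges (above the triangle threshold p ~ 1/n).


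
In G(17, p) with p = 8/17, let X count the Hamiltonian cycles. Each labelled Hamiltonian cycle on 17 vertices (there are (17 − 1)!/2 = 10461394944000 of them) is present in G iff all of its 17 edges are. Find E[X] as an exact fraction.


K_17 has (17 − 1)!/2 = 10461394944000 labelled Hamiltonian cycles.
For each such Hamiltonian cycle H, let X_H = 1 if all 17 edges of H are present in G. Then P[X_H = 1] = p^{17} = (8/17)^{17} = 2251799813685248/827240261886336764177.
By linearity: E[X] = Σ_H E[X_H] = 10461394944000 · p^{17} = 10461394944000 · 2251799813685248/827240261886336764177 = 23556967185786995434586112000/827240261886336764177.
Numerically: E[X] ≈ 2.848e+07.

E[X] = 10461394944000 · (8/17)^{17} = 23556967185786995434586112000/827240261886336764177 ≈ 2.848e+07.


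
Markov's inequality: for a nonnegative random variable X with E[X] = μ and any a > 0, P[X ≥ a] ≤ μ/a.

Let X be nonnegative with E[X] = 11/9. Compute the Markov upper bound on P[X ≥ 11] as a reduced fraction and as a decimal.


μ = E[X] = 11/9, a = 11.
Markov: P[X ≥ 11] ≤ μ/a = (11/9)/11 = 1/9.
Numerically: ≈ 0.1111.
(Since a = 11 > μ = 1.2222, the bound 1/9 is < 1 and informative.)

P[X ≥ 11] ≤ 1/9 ≈ 0.1111.


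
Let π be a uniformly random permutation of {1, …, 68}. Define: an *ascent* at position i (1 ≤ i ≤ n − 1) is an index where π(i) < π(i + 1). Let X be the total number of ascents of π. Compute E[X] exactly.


Write X = Σ X_I over i = 1, …, 67, with X_I the indicator of one ascent.
There are 67 indicators.
For each fixed i, the pair (π(i), π(i+1)) is a uniformly random ordered pair of distinct values from {1, …, 68}; by symmetry P[π(i) < π(i+1)] = 1/2.
By linearity: E[X] = 67 · (1/2) = (68 − 1) · (1/2) = 67/2 ≈ 33.500000.

E[X] = 67/2 = 33.500000.


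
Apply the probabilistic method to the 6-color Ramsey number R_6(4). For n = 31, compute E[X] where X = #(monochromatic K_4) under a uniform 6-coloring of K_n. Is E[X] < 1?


E[X] = C(31, 4) · 6^{1 − 6} = 31465 · 6^{−5} = 31465/7776.
As a reduced fraction: E[X] = 31465/7776 ≈ 4.0464.
Is E[X] < 1? NO.
Since E[X] ≥ 1, the first-moment bound is inconclusive at n = 31; it does NOT by itself certify R_6(4) > 31.

E[X] = 31465/7776 ≈ 4.0464; E[X] ≥ 1; first-moment method inconclusive here.


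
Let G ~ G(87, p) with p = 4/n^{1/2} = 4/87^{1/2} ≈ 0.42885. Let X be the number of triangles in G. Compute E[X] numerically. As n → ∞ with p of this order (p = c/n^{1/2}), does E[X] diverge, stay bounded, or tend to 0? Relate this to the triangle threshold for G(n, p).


Number of potential triangles: C(87, 3) = 105995.
Each occurs with probability p³ ≈ (0.42885)³ ≈ 7.8868049e-02.
By linearity: E[X] = C(87, 3)·p³ ≈ 105995 · 7.8868049e-02 ≈ 8359.61880.
Since α = 1/2 < 1, p = c/n^{1/2} ≫ 1/n is above the triangle threshold p ~ 1/n. Asymptotically E[X] ~ (c³/6)·n^{3(1−α)} = (4³/6)·n^{1.5} → ∞; triangles are abundant w.h.p.

E[X] ≈ 8359.61880; in regime p = Θ(1/n^{1/2}) E[X] diverges (above the triangle threshold p ~ 1/n).


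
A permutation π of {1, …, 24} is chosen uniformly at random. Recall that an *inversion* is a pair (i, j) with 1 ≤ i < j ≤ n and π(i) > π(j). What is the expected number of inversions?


Write X = Σ X_I over the C(24, 2) = 276 pairs i < j, with X_I the indicator of one inversion.
There are 276 indicators.
For each fixed pair i < j, the values π(i) and π(j) are two distinct elements of {1, …, 24} in uniformly random order; by symmetry P[π(i) > π(j)] = 1/2.
By linearity: E[X] = 276 · (1/2) = C(24, 2) · (1/2) = 276/2 = 138 ≈ 138.0000.

E[X] = 138 = 138.0000.


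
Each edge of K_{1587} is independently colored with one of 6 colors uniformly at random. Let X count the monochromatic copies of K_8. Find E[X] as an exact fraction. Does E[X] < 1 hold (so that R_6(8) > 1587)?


E[X] = C(1587, 8) · 6^{1 − 28} = 980438554550826798570 · 6^{−27} = 980438554550826798570/1023490369077469249536.
As a reduced fraction: E[X] = 54468808586157044365/56860576059859402752 ≈ 0.958.
Is E[X] < 1? YES.
Since E[X] < 1, there exists a 6-coloring of K_{1587} with no monochromatic K_8; hence R_6(8) > 1587.

E[X] = 54468808586157044365/56860576059859402752 ≈ 0.958; E[X] < 1, so R_6(8) > 1587.


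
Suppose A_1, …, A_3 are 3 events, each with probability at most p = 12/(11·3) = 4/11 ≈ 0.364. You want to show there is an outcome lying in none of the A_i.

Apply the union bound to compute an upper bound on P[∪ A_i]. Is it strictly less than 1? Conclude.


Union bound: P[∪_{i=1}^{3} A_i] ≤ Σ_i P[A_i] ≤ 3·p = 3·(4/11) = 12/11.
Numerically: 12/11 ≈ 1.091.
Is 12/11 < 1? NO.
Since the bound 12/11 is ≥ 1, the union bound is uninformative here; it does NOT by itself certify existence.

3·p = 12/11 ≈ 1.091; existence NOT certified by the union bound.


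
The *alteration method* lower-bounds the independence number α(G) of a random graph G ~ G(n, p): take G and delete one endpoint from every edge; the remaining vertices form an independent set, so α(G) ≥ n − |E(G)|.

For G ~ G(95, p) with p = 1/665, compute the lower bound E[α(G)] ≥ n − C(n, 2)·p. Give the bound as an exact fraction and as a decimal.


E[|E(G)|] = C(95, 2)·p = 4465 · (1/665) = 47/7.
E[α(G)] ≥ n − E[|E(G)|] = 95 − 47/7 = 618/7.
Numerically: ≈ 88.286.
(This is only a lower bound; the true E[α(G)] may be larger.)

E[α(G)] ≥ 618/7 ≈ 88.286.


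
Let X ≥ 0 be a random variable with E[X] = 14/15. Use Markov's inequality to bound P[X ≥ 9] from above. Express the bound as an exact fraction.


μ = E[X] = 14/15, a = 9.
Markov: P[X ≥ 9] ≤ μ/a = (14/15)/9 = 14/135.
Numerically: ≈ 0.104.
(Since a = 9 > μ = 0.933, the bound 14/135 is < 1 and informative.)

P[X ≥ 9] ≤ 14/135 ≈ 0.104.


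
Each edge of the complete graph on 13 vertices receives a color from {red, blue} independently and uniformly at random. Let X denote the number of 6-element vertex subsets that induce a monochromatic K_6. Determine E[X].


Let X = Σ_S X_S over the C(13, 6) = 1716 subsets S of size 6, where X_S = 1 if the K_6 on S is monochromatic.
For a fixed S, the K_6 on S has C(6, 2) = 15 edges. P[all 15 edges red] = (1/2)^15, and likewise for blue, so P[monochromatic] = 2·(1/2)^15 = 2^{1 − 15} = 1/16384.
By linearity: E[X] = C(13, 6) · 2^{1 − 15} = 1716 · 1/16384 = 429/4096.
Numerically: E[X] ≈ 0.1047.

E[X] = C(13,6)·2^(1−C(6,2)) = 429/4096 ≈ 0.1047.


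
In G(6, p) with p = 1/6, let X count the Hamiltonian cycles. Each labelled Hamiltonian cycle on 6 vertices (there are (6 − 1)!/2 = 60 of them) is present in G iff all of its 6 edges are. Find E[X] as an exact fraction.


K_6 has (6 − 1)!/2 = 60 labelled Hamiltonian cycles.
For each such Hamiltonian cycle H, let X_H = 1 if all 6 edges of H are present in G. Then P[X_H = 1] = p^{6} = (1/6)^{6} = 1/46656.
By linearity: E[X] = Σ_H E[X_H] = 60 · p^{6} = 60 · 1/46656 = 5/3888.
Numerically: E[X] ≈ 0.00128601.

E[X] = 60 · (1/6)^{6} = 5/3888 ≈ 0.00128601.


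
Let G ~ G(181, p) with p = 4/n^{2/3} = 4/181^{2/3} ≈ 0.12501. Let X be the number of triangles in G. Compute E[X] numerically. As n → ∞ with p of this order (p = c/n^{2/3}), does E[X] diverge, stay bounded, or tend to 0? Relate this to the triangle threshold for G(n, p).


Number of potential triangles: C(181, 3) = 971970.
Each occurs with probability p³ ≈ (0.12501)³ ≈ 1.9535423e-03.
By linearity: E[X] = C(181, 3)·p³ ≈ 971970 · 1.9535423e-03 ≈ 1898.78453.
Since α = 2/3 < 1, p = c/n^{2/3} ≫ 1/n is above the triangle threshold p ~ 1/n. Asymptotically E[X] ~ (c³/6)·n^{3(1−α)} = (4³/6)·n^{1} → ∞; triangles are abundant w.h.p.

E[X] ≈ 1898.78453; in regime p = Θ(1/n^{2/3}) E[X] diverges (above the triangle threshold p ~ 1/n).


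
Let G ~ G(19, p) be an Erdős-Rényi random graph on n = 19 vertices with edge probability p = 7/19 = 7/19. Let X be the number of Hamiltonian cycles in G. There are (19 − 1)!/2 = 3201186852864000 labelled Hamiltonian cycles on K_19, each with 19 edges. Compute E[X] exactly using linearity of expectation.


K_19 has (19 − 1)!/2 = 3201186852864000 labelled Hamiltonian cycles.
For each such Hamiltonian cycle H, let X_H = 1 if all 19 edges of H are present in G. Then P[X_H = 1] = p^{19} = (7/19)^{19} = 11398895185373143/1978419655660313589123979.
By linearity: E[X] = Σ_H E[X_H] = 3201186852864000 · p^{19} = 3201186852864000 · 11398895185373143/1978419655660313589123979 = 36489993404591253525678231552000/1978419655660313589123979.
Numerically: E[X] ≈ 1.8444e+07.

E[X] = 3201186852864000 · (7/19)^{19} = 36489993404591253525678231552000/1978419655660313589123979 ≈ 1.8444e+07.
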